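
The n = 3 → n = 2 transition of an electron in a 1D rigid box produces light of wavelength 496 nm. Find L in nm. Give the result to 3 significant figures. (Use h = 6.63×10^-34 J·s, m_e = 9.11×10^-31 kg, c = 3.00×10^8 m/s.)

The photon carries ΔE = hc/λ = 6.63×10^-34·3.00×10^8/4.96×10^-7 m = 4.010×10^-19 J.
Since ΔE = (3² − 2²)E_1, E_1 = 8.020×10^-20 J, and L = h/√(8m_eE_1) = 8.67×10^-10 m = 0.867 nm.

L = 0.867 nm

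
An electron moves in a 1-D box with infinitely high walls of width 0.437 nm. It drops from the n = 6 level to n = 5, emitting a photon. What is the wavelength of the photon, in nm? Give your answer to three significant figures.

λ = 57.2 nm

E_1 = h²/(8m_eL²) = 3.155×10^-19 J, so ΔE = (6² − 5²)E_1 = 3.471×10^-18 J.
λ = hc/ΔE = (6.626×10^-34·2.998×10^8)/3.471×10^-18 = 5.72×10^-8 m = 57.2 nm.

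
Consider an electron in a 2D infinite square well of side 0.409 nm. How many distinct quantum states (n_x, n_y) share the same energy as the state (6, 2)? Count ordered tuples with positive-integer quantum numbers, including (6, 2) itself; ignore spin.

The level has n_x² + n_y² = 40. The ordered positive-integer solutions are (2, 6), (6, 2).
That gives 2 states.

degeneracy = 2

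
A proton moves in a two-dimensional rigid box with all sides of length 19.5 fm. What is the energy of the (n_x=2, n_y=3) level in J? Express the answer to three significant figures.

E = 1.12×10^-12 J

For a 2D rectangular well E = (h²/8m_p)·Σ n_i²/L_i² = (6.626×10^-34)²/(8·1.673×10^-27) · [2²/(19.5 fm)² + 3²/(19.5 fm)²].
Evaluating gives E = 1.12×10^-12 J.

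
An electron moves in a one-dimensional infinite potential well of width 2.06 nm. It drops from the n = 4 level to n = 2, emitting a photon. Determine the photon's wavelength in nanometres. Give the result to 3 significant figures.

E_1 = h²/(8m_eL²) = 1.420×10^-20 J, so ΔE = (4² − 2²)E_1 = 1.704×10^-19 J.
λ = hc/ΔE = (6.626×10^-34·2.998×10^8)/1.704×10^-19 = 1.17×10^-6 m = 1.17×10^3 nm.

λ = 1.17×10^3 nm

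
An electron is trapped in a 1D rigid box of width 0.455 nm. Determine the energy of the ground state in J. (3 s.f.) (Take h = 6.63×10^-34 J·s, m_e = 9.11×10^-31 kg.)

E_1 = 2.91×10^-19 J

For an infinite well E_n = n²h²/(8m_eL²), so E_1 = h²/(8m_eL²) = (6.63×10^-34)²/(8·9.11×10^-31·(4.55×10^-10 m)²) = 2.913×10^-19 J.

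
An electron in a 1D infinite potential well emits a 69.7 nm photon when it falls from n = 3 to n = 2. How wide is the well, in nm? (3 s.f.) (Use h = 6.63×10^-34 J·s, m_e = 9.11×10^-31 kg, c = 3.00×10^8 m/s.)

L = 0.325 nm

The photon carries ΔE = hc/λ = 6.63×10^-34·3.00×10^8/6.97×10^-8 m = 2.854×10^-18 J.
Since ΔE = (3² − 2²)E_1, E_1 = 5.708×10^-19 J, and L = h/√(8m_eE_1) = 3.25×10^-10 m = 0.325 nm.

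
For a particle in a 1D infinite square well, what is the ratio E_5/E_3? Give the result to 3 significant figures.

E_n ∝ n², so E_5/E_3 = 5²/3² = 25/9 = 2.78.

2.78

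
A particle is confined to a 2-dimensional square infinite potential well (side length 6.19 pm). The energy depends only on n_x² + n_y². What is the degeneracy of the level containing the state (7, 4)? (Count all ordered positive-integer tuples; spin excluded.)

degeneracy = 4

The level has n_x² + n_y² = 65. The ordered positive-integer solutions are (1, 8), (4, 7), (7, 4), (8, 1).
That gives 4 states.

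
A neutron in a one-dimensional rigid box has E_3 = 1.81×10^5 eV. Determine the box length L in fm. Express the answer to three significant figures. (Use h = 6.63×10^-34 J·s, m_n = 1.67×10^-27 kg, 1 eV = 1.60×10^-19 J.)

From E_n = n²h²/(8m_nL²), L = n·h/√(8m_nE_n).
E_3 = 1.81×10^5 eV = 2.896×10^-14 J, so L = 3·6.63×10^-34/√(8·1.67×10^-27·2.896×10^-14) = 1.01×10^-13 m = 101 fm.

L = 101 fm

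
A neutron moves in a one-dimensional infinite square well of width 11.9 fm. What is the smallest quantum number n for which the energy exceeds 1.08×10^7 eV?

E_1 = h²/(8m_nL²) = 2.314×10^-13 J = 1.444×10^6 eV.
Need n² > 1.08×10^7/1.444×10^6 = 7.479, i.e. n > 2.735.
The smallest integer satisfying this is n = 3.

n = 3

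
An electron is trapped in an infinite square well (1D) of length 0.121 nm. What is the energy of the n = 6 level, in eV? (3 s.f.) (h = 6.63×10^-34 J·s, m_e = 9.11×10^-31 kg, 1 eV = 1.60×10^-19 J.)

E_6 = 927 eV

For an infinite well E_n = n²h²/(8m_eL²), so E_1 = h²/(8m_eL²) = (6.63×10^-34)²/(8·9.11×10^-31·(1.21×10^-10 m)²) = 4.120×10^-18 J.
Then E_6 = 6²·E_1 = 36·4.120×10^-18 J = 1.483×10^-16 J.
Converting, E_6 = 1.483×10^-16 J / (1.60×10^-19 J/eV) = 927 eV.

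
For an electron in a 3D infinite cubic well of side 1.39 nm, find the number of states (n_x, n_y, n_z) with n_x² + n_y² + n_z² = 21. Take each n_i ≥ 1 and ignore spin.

degeneracy = 6

The level has n_x² + n_y² + n_z² = 21. The ordered positive-integer solutions are (1, 2, 4), (1, 4, 2), (2, 1, 4), (2, 4, 1), (4, 1, 2), (4, 2, 1).
That gives 6 states.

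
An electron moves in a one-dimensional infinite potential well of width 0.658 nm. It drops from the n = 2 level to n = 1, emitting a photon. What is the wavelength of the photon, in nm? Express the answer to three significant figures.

E_1 = h²/(8m_eL²) = 1.392×10^-19 J, so ΔE = (2² − 1²)E_1 = 4.176×10^-19 J.
λ = hc/ΔE = (6.626×10^-34·2.998×10^8)/4.176×10^-19 = 4.76×10^-7 m = 476 nm.

λ = 476 nm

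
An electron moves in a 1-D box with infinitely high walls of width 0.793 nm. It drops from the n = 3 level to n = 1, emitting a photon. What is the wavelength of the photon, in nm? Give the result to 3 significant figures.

E_1 = h²/(8m_eL²) = 9.581×10^-20 J, so ΔE = (3² − 1²)E_1 = 7.665×10^-19 J.
λ = hc/ΔE = (6.626×10^-34·2.998×10^8)/7.665×10^-19 = 2.59×10^-7 m = 259 nm.

λ = 259 nm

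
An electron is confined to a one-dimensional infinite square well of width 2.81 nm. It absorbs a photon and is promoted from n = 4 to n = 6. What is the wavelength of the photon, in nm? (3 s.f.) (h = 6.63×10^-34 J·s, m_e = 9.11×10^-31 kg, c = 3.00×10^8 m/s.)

λ = 1.30×10^3 nm

E_1 = h²/(8m_eL²) = 7.638×10^-21 J, so ΔE = (6² − 4²)E_1 = 1.528×10^-19 J.
λ = hc/ΔE = (6.63×10^-34·3.00×10^8)/1.528×10^-19 = 1.30×10^-6 m = 1.30×10^3 nm.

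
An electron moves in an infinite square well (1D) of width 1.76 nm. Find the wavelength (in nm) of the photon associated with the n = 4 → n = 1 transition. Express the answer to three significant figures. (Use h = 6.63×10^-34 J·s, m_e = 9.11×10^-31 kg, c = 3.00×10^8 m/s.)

E_1 = h²/(8m_eL²) = 1.947×10^-20 J, so ΔE = (4² − 1²)E_1 = 2.921×10^-19 J.
λ = hc/ΔE = (6.63×10^-34·3.00×10^8)/2.921×10^-19 = 6.81×10^-7 m = 681 nm.

λ = 681 nm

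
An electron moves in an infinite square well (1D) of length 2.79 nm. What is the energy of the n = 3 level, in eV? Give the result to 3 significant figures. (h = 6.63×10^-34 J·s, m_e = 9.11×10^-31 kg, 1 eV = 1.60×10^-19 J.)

For an infinite well E_n = n²h²/(8m_eL²), so E_1 = h²/(8m_eL²) = (6.63×10^-34)²/(8·9.11×10^-31·(2.79×10^-9 m)²) = 7.748×10^-21 J.
Then E_3 = 3²·E_1 = 9·7.748×10^-21 J = 6.973×10^-20 J.
Converting, E_3 = 6.973×10^-20 J / (1.60×10^-19 J/eV) = 0.436 eV.

E_3 = 0.436 eV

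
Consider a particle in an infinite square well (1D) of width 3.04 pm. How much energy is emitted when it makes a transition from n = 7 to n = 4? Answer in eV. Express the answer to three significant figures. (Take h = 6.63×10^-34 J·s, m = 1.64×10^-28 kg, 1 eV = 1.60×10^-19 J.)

|ΔE| = 7.48×10^3 eV

E_1 = h²/(8mL²) = 3.625×10^-17 J.
|ΔE| = |7² − 4²|·E_1 = 33·3.625×10^-17 J = 1.196×10^-15 J = 7.48×10^3 eV.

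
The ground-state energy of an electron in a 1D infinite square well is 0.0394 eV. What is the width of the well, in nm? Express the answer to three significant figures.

From E_n = n²h²/(8m_eL²), L = n·h/√(8m_eE_n).
E_1 = 0.0394 eV = 6.312×10^-21 J, so L = 1·6.626×10^-34/√(8·9.109×10^-31·6.312×10^-21) = 3.09×10^-9 m = 3.09 nm.

L = 3.09 nm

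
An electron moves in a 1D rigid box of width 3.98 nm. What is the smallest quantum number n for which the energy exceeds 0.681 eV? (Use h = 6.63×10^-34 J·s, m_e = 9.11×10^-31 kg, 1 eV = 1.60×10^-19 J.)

E_1 = h²/(8m_eL²) = 3.808×10^-21 J = 0.02380 eV.
Need n² > 0.681/0.02380 = 28.61, i.e. n > 5.349.
The smallest integer satisfying this is n = 6.

n = 6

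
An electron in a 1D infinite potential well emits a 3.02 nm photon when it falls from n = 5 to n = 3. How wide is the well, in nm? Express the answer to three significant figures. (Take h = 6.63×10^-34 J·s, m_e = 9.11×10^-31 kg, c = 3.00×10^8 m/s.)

The photon carries ΔE = hc/λ = 6.63×10^-34·3.00×10^8/3.02×10^-9 m = 6.586×10^-17 J.
Since ΔE = (5² − 3²)E_1, E_1 = 4.116×10^-18 J, and L = h/√(8m_eE_1) = 1.21×10^-10 m = 0.121 nm.

L = 0.121 nm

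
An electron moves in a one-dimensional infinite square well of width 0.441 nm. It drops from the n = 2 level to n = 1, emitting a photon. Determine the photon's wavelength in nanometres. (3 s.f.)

E_1 = h²/(8m_eL²) = 3.098×10^-19 J, so ΔE = (2² − 1²)E_1 = 9.294×10^-19 J.
λ = hc/ΔE = (6.626×10^-34·2.998×10^8)/9.294×10^-19 = 2.14×10^-7 m = 214 nm.

λ = 214 nm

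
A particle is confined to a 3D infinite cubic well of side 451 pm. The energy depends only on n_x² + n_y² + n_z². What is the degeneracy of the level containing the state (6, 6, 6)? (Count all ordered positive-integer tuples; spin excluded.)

The level has n_x² + n_y² + n_z² = 108. The ordered positive-integer solutions are (2, 2, 10), (2, 10, 2), (6, 6, 6), (10, 2, 2).
That gives 4 states.

degeneracy = 4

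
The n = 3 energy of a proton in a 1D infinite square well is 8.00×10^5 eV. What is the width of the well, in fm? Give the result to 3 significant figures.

From E_n = n²h²/(8m_pL²), L = n·h/√(8m_pE_n).
E_3 = 8.00×10^5 eV = 1.282×10^-13 J, so L = 3·6.626×10^-34/√(8·1.673×10^-27·1.282×10^-13) = 4.80×10^-14 m = 48.0 fm.

L = 48.0 fm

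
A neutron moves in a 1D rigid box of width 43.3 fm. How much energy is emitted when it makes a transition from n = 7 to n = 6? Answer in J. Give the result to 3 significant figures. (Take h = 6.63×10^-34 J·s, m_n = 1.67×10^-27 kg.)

|ΔE| = 2.28×10^-13 J

E_1 = h²/(8m_nL²) = 1.755×10^-14 J.
|ΔE| = |7² − 6²|·E_1 = 13·1.755×10^-14 J = 2.28×10^-13 J.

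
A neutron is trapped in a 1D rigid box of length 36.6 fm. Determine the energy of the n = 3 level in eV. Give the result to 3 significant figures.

For an infinite well E_n = n²h²/(8m_nL²), so E_1 = h²/(8m_nL²) = (6.626×10^-34)²/(8·1.675×10^-27·(3.66×10^-14 m)²) = 2.446×10^-14 J.
Then E_3 = 3²·E_1 = 9·2.446×10^-14 J = 2.201×10^-13 J.
Converting, E_3 = 2.201×10^-13 J / (1.602×10^-19 J/eV) = 1.37×10^6 eV.

E_3 = 1.37×10^6 eV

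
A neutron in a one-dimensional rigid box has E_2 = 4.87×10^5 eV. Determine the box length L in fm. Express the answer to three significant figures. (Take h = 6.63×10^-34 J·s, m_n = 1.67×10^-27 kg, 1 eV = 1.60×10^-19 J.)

L = 41.1 fm

From E_n = n²h²/(8m_nL²), L = n·h/√(8m_nE_n).
E_2 = 4.87×10^5 eV = 7.792×10^-14 J, so L = 2·6.63×10^-34/√(8·1.67×10^-27·7.792×10^-14) = 4.11×10^-14 m = 41.1 fm.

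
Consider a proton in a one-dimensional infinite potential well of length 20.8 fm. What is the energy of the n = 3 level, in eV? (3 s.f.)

E_3 = 4.26×10^6 eV

For an infinite well E_n = n²h²/(8m_pL²), so E_1 = h²/(8m_pL²) = (6.626×10^-34)²/(8·1.673×10^-27·(2.08×10^-14 m)²) = 7.582×10^-14 J.
Then E_3 = 3²·E_1 = 9·7.582×10^-14 J = 6.824×10^-13 J.
Converting, E_3 = 6.824×10^-13 J / (1.602×10^-19 J/eV) = 4.26×10^6 eV.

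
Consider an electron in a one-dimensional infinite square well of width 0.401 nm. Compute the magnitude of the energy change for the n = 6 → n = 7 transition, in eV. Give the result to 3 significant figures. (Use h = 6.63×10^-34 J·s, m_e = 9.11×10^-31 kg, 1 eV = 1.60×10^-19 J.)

E_1 = h²/(8m_eL²) = 3.751×10^-19 J.
|ΔE| = |6² − 7²|·E_1 = 13·3.751×10^-19 J = 4.876×10^-18 J = 30.5 eV.

|ΔE| = 30.5 eV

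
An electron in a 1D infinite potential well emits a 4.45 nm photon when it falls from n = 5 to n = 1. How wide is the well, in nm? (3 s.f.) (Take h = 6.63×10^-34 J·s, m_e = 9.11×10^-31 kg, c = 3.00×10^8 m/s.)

The photon carries ΔE = hc/λ = 6.63×10^-34·3.00×10^8/4.45×10^-9 m = 4.470×10^-17 J.
Since ΔE = (5² − 1²)E_1, E_1 = 1.862×10^-18 J, and L = h/√(8m_eE_1) = 1.80×10^-10 m = 0.180 nm.

L = 0.180 nm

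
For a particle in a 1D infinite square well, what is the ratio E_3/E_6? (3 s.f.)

0.250

E_n ∝ n², so E_3/E_6 = 3²/6² = 9/36 = 0.250.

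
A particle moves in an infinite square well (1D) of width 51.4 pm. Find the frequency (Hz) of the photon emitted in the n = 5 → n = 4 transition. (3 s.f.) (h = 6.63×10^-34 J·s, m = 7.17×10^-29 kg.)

f = 3.94×10^15 Hz

E_1 = h²/(8mL²) = 2.901×10^-19 J and ΔE = (5² − 4²)E_1 = 2.611×10^-18 J.
f = ΔE/h = 2.611×10^-18/6.63×10^-34 = 3.94×10^15 Hz.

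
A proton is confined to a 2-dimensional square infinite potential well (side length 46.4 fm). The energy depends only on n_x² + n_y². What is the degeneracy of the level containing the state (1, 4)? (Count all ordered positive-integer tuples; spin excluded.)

degeneracy = 2

The level has n_x² + n_y² = 17. The ordered positive-integer solutions are (1, 4), (4, 1).
That gives 2 states.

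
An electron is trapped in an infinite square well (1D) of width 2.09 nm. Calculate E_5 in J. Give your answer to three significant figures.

E_5 = 3.45×10^-19 J

For an infinite well E_n = n²h²/(8m_eL²), so E_1 = h²/(8m_eL²) = (6.626×10^-34)²/(8·9.109×10^-31·(2.09×10^-9 m)²) = 1.379×10^-20 J.
Then E_5 = 5²·E_1 = 25·1.379×10^-20 J = 3.45×10^-19 J.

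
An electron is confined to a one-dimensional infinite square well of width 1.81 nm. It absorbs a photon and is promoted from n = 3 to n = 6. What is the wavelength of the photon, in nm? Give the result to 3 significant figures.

λ = 400 nm

E_1 = h²/(8m_eL²) = 1.839×10^-20 J, so ΔE = (6² − 3²)E_1 = 4.965×10^-19 J.
λ = hc/ΔE = (6.626×10^-34·2.998×10^8)/4.965×10^-19 = 4.00×10^-7 m = 400 nm.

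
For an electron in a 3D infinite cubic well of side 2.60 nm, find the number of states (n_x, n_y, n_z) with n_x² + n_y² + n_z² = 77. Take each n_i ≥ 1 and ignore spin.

degeneracy = 12

The level has n_x² + n_y² + n_z² = 77. The ordered positive-integer solutions are (2, 3, 8), (2, 8, 3), (3, 2, 8), (3, 8, 2), (4, 5, 6), (4, 6, 5), (5, 4, 6), (5, 6, 4), (6, 4, 5), (6, 5, 4), (8, 2, 3), (8, 3, 2).
That gives 12 states.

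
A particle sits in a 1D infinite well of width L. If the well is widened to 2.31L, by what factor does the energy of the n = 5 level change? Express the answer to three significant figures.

E_n ∝ 1/L², so the energy scales by 1/2.31² = 0.187.

0.187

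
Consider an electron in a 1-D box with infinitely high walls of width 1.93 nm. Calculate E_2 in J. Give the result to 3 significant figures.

E_2 = 6.47×10^-20 J

For an infinite well E_n = n²h²/(8m_eL²), so E_1 = h²/(8m_eL²) = (6.626×10^-34)²/(8·9.109×10^-31·(1.93×10^-9 m)²) = 1.617×10^-20 J.
Then E_2 = 2²·E_1 = 4·1.617×10^-20 J = 6.47×10^-20 J.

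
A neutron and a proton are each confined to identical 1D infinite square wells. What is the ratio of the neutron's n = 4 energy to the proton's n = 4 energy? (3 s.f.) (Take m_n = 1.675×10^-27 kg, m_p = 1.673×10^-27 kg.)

0.999

E_n ∝ 1/m at fixed n and L, so the ratio is m_p/m_n = 1.673×10^-27/1.675×10^-27 = 0.999.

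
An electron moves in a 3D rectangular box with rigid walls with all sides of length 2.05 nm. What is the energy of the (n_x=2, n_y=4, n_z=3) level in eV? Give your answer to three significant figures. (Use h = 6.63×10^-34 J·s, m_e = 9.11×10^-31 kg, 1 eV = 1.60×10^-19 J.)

For a 3D rectangular well E = (h²/8m_e)·Σ n_i²/L_i² = (6.63×10^-34)²/(8·9.11×10^-31) · [2²/(2.05 nm)² + 4²/(2.05 nm)² + 3²/(2.05 nm)²].
Evaluating gives E = 4.162×10^-19 J = 2.60 eV.

E = 2.60 eV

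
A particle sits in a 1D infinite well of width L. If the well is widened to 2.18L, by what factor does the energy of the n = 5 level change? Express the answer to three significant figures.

0.210

E_n ∝ 1/L², so the energy scales by 1/2.18² = 0.210.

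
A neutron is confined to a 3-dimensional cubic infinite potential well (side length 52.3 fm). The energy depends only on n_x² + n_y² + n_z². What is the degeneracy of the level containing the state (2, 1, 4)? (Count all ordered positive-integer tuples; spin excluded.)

The level has n_x² + n_y² + n_z² = 21. The ordered positive-integer solutions are (1, 2, 4), (1, 4, 2), (2, 1, 4), (2, 4, 1), (4, 1, 2), (4, 2, 1).
That gives 6 states.

degeneracy = 6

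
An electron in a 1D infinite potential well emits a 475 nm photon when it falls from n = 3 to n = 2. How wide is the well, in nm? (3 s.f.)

The photon carries ΔE = hc/λ = 6.626×10^-34·2.998×10^8/4.75×10^-7 m = 4.182×10^-19 J.
Since ΔE = (3² − 2²)E_1, E_1 = 8.364×10^-20 J, and L = h/√(8m_eE_1) = 8.49×10^-10 m = 0.849 nm.

L = 0.849 nm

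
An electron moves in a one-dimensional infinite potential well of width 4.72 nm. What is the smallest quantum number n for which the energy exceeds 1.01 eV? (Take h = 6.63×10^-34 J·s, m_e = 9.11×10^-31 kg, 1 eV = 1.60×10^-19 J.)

n = 8

E_1 = h²/(8m_eL²) = 2.707×10^-21 J = 0.01692 eV.
Need n² > 1.01/0.01692 = 59.69, i.e. n > 7.726.
The smallest integer satisfying this is n = 8.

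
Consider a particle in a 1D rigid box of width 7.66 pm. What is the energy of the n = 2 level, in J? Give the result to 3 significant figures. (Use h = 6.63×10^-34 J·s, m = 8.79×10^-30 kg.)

E_2 = 4.26×10^-16 J

For an infinite well E_n = n²h²/(8mL²), so E_1 = h²/(8mL²) = (6.63×10^-34)²/(8·8.79×10^-30·(7.66×10^-12 m)²) = 1.065×10^-16 J.
Then E_2 = 2²·E_1 = 4·1.065×10^-16 J = 4.26×10^-16 J.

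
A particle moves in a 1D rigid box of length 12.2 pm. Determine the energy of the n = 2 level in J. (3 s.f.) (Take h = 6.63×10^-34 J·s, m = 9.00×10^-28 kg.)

E_2 = 1.64×10^-18 J

For an infinite well E_n = n²h²/(8mL²), so E_1 = h²/(8mL²) = (6.63×10^-34)²/(8·9.00×10^-28·(1.22×10^-11 m)²) = 4.102×10^-19 J.
Then E_2 = 2²·E_1 = 4·4.102×10^-19 J = 1.64×10^-18 J.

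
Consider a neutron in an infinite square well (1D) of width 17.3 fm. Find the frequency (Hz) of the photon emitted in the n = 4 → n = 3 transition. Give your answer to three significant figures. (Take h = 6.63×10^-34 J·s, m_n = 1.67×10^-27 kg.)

f = 1.16×10^21 Hz

E_1 = h²/(8m_nL²) = 1.099×10^-13 J and ΔE = (4² − 3²)E_1 = 7.693×10^-13 J.
f = ΔE/h = 7.693×10^-13/6.63×10^-34 = 1.16×10^21 Hz.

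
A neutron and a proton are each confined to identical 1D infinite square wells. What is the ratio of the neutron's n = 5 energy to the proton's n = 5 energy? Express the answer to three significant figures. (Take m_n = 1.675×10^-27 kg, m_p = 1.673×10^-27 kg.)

E_n ∝ 1/m at fixed n and L, so the ratio is m_p/m_n = 1.673×10^-27/1.675×10^-27 = 0.999.

0.999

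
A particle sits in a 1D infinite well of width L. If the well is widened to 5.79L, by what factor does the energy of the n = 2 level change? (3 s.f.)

E_n ∝ 1/L², so the energy scales by 1/5.79² = 0.0298.

0.0298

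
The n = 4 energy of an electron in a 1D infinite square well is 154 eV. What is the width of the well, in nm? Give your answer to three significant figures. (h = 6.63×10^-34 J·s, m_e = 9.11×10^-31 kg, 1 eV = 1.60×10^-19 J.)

From E_n = n²h²/(8m_eL²), L = n·h/√(8m_eE_n).
E_4 = 154 eV = 2.464×10^-17 J, so L = 4·6.63×10^-34/√(8·9.11×10^-31·2.464×10^-17) = 1.98×10^-10 m = 0.198 nm.

L = 0.198 nm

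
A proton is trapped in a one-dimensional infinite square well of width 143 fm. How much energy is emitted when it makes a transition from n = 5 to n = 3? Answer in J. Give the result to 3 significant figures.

|ΔE| = 2.57×10^-14 J

E_1 = h²/(8m_pL²) = 1.604×10^-15 J.
|ΔE| = |5² − 3²|·E_1 = 16·1.604×10^-15 J = 2.57×10^-14 J.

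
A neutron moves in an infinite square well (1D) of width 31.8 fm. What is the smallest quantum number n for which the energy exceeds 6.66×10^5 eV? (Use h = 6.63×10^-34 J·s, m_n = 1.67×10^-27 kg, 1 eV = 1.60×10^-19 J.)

n = 2

E_1 = h²/(8m_nL²) = 3.254×10^-14 J = 2.034×10^5 eV.
Need n² > 6.66×10^5/2.034×10^5 = 3.274, i.e. n > 1.809.
The smallest integer satisfying this is n = 2.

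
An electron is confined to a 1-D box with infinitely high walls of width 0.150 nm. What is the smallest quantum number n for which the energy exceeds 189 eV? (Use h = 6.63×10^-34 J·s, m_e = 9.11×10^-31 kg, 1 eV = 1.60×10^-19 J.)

E_1 = h²/(8m_eL²) = 2.681×10^-18 J = 16.76 eV.
Need n² > 189/16.76 = 11.28, i.e. n > 3.359.
The smallest integer satisfying this is n = 4.

n = 4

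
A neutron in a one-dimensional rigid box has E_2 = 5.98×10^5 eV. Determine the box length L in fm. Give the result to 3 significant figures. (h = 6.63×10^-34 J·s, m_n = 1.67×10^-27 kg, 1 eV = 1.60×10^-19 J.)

From E_n = n²h²/(8m_nL²), L = n·h/√(8m_nE_n).
E_2 = 5.98×10^5 eV = 9.568×10^-14 J, so L = 2·6.63×10^-34/√(8·1.67×10^-27·9.568×10^-14) = 3.71×10^-14 m = 37.1 fm.

L = 37.1 fm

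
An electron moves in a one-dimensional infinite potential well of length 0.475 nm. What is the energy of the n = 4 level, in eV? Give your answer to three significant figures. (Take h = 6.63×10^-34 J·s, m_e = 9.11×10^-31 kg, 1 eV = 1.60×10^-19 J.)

E_4 = 26.7 eV

For an infinite well E_n = n²h²/(8m_eL²), so E_1 = h²/(8m_eL²) = (6.63×10^-34)²/(8·9.11×10^-31·(4.75×10^-10 m)²) = 2.673×10^-19 J.
Then E_4 = 4²·E_1 = 16·2.673×10^-19 J = 4.277×10^-18 J.
Converting, E_4 = 4.277×10^-18 J / (1.60×10^-19 J/eV) = 26.7 eV.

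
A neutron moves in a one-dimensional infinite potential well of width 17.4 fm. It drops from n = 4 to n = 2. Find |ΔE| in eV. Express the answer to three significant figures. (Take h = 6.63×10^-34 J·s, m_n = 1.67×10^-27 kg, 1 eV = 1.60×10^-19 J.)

|ΔE| = 8.15×10^6 eV

E_1 = h²/(8m_nL²) = 1.087×10^-13 J.
|ΔE| = |4² − 2²|·E_1 = 12·1.087×10^-13 J = 1.304×10^-12 J = 8.15×10^6 eV.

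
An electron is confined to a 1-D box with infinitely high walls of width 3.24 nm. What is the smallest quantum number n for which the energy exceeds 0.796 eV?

E_1 = h²/(8m_eL²) = 5.739×10^-21 J = 0.03582 eV.
Need n² > 0.796/0.03582 = 22.22, i.e. n > 4.714.
The smallest integer satisfying this is n = 5.

n = 5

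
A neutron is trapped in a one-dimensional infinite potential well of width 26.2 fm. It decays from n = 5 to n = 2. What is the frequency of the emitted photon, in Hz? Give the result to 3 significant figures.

E_1 = h²/(8m_nL²) = 4.773×10^-14 J and ΔE = (5² − 2²)E_1 = 1.002×10^-12 J.
f = ΔE/h = 1.002×10^-12/6.626×10^-34 = 1.51×10^21 Hz.

f = 1.51×10^21 Hz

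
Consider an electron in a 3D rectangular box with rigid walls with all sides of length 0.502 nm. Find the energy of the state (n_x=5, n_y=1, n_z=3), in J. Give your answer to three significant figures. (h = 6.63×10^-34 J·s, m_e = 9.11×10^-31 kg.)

E = 8.38×10^-18 J

For a 3D rectangular well E = (h²/8m_e)·Σ n_i²/L_i² = (6.63×10^-34)²/(8·9.11×10^-31) · [5²/(0.502 nm)² + 1²/(0.502 nm)² + 3²/(0.502 nm)²].
Evaluating gives E = 8.38×10^-18 J.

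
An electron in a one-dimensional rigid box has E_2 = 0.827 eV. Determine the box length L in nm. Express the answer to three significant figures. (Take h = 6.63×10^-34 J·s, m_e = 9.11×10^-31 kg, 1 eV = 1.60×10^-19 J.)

L = 1.35 nm

From E_n = n²h²/(8m_eL²), L = n·h/√(8m_eE_n).
E_2 = 0.827 eV = 1.323×10^-19 J, so L = 2·6.63×10^-34/√(8·9.11×10^-31·1.323×10^-19) = 1.35×10^-9 m = 1.35 nm.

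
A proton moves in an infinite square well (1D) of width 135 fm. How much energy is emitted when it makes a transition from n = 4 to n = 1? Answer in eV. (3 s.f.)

E_1 = h²/(8m_pL²) = 1.800×10^-15 J.
|ΔE| = |4² − 1²|·E_1 = 15·1.800×10^-15 J = 2.700×10^-14 J = 1.69×10^5 eV.

|ΔE| = 1.69×10^5 eV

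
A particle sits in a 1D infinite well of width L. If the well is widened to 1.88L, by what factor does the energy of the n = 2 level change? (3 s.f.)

E_n ∝ 1/L², so the energy scales by 1/1.88² = 0.283.

0.283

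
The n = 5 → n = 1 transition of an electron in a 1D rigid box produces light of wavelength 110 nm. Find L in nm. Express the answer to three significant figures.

The photon carries ΔE = hc/λ = 6.626×10^-34·2.998×10^8/1.10×10^-7 m = 1.806×10^-18 J.
Since ΔE = (5² − 1²)E_1, E_1 = 7.525×10^-20 J, and L = h/√(8m_eE_1) = 8.95×10^-10 m = 0.895 nm.

L = 0.895 nm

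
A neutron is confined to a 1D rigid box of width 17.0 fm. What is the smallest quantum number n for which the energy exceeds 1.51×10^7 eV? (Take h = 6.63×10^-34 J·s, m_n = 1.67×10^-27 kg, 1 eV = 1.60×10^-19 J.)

n = 5

E_1 = h²/(8m_nL²) = 1.138×10^-13 J = 7.113×10^5 eV.
Need n² > 1.51×10^7/7.113×10^5 = 21.23, i.e. n > 4.608.
The smallest integer satisfying this is n = 5.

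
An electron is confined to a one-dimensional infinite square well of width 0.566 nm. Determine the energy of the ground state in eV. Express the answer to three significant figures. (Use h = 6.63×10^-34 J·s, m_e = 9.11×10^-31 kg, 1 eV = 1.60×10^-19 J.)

For an infinite well E_n = n²h²/(8m_eL²), so E_1 = h²/(8m_eL²) = (6.63×10^-34)²/(8·9.11×10^-31·(5.66×10^-10 m)²) = 1.883×10^-19 J.
Converting, E_1 = 1.883×10^-19 J / (1.60×10^-19 J/eV) = 1.18 eV.

E_1 = 1.18 eV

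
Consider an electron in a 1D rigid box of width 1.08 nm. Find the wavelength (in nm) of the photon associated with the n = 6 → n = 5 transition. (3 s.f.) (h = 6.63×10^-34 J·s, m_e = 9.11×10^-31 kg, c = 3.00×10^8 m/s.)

λ = 350 nm

E_1 = h²/(8m_eL²) = 5.171×10^-20 J, so ΔE = (6² − 5²)E_1 = 5.688×10^-19 J.
λ = hc/ΔE = (6.63×10^-34·3.00×10^8)/5.688×10^-19 = 3.50×10^-7 m = 350 nm.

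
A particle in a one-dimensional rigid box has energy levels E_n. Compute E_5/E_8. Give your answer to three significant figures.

0.391

E_n ∝ n², so E_5/E_8 = 5²/8² = 25/64 = 0.391.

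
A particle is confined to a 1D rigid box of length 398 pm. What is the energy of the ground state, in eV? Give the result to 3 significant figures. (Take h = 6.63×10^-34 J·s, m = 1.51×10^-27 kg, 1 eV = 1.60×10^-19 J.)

For an infinite well E_n = n²h²/(8mL²), so E_1 = h²/(8mL²) = (6.63×10^-34)²/(8·1.51×10^-27·(3.98×10^-10 m)²) = 2.297×10^-22 J.
Converting, E_1 = 2.297×10^-22 J / (1.60×10^-19 J/eV) = 0.00144 eV.

E_1 = 0.00144 eV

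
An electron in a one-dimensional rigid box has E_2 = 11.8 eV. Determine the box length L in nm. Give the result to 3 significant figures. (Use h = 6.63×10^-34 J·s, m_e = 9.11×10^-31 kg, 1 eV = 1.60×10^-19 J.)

L = 0.357 nm

From E_n = n²h²/(8m_eL²), L = n·h/√(8m_eE_n).
E_2 = 11.8 eV = 1.888×10^-18 J, so L = 2·6.63×10^-34/√(8·9.11×10^-31·1.888×10^-18) = 3.57×10^-10 m = 0.357 nm.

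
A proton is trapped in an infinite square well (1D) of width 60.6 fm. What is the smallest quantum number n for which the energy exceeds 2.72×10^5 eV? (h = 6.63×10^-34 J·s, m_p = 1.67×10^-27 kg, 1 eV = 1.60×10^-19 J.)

n = 3

E_1 = h²/(8m_pL²) = 8.959×10^-15 J = 5.599×10^4 eV.
Need n² > 2.72×10^5/5.599×10^4 = 4.858, i.e. n > 2.204.
The smallest integer satisfying this is n = 3.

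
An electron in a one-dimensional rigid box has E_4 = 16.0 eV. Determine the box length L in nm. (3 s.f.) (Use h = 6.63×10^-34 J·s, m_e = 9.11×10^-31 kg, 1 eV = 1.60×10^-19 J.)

From E_n = n²h²/(8m_eL²), L = n·h/√(8m_eE_n).
E_4 = 16.0 eV = 2.560×10^-18 J, so L = 4·6.63×10^-34/√(8·9.11×10^-31·2.560×10^-18) = 6.14×10^-10 m = 0.614 nm.

L = 0.614 nm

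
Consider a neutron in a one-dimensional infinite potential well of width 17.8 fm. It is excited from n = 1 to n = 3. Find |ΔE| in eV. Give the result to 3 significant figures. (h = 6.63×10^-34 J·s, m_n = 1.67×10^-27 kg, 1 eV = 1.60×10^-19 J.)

E_1 = h²/(8m_nL²) = 1.038×10^-13 J.
|ΔE| = |1² − 3²|·E_1 = 8·1.038×10^-13 J = 8.304×10^-13 J = 5.19×10^6 eV.

|ΔE| = 5.19×10^6 eV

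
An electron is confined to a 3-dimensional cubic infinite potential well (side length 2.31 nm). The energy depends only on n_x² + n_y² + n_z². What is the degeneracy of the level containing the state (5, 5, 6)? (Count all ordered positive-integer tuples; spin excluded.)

degeneracy = 15

The level has n_x² + n_y² + n_z² = 86. The ordered positive-integer solutions are (1, 2, 9), (1, 6, 7), (1, 7, 6), (1, 9, 2), (2, 1, 9), (2, 9, 1), (5, 5, 6), (5, 6, 5), (6, 1, 7), (6, 5, 5), (6, 7, 1), (7, 1, 6), (7, 6, 1), (9, 1, 2), (9, 2, 1).
That gives 15 states.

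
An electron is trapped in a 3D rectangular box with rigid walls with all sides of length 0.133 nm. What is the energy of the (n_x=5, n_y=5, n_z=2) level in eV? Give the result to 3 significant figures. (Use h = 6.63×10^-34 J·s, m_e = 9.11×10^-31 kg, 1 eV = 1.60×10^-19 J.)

E = 1.15×10^3 eV

For a 3D rectangular well E = (h²/8m_e)·Σ n_i²/L_i² = (6.63×10^-34)²/(8·9.11×10^-31) · [5²/(0.133 nm)² + 5²/(0.133 nm)² + 2²/(0.133 nm)²].
Evaluating gives E = 1.841×10^-16 J = 1.15×10^3 eV.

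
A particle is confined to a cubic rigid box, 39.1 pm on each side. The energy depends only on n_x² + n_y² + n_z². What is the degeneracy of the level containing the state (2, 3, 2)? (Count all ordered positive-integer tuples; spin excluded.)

The level has n_x² + n_y² + n_z² = 17. The ordered positive-integer solutions are (2, 2, 3), (2, 3, 2), (3, 2, 2).
That gives 3 states.

degeneracy = 3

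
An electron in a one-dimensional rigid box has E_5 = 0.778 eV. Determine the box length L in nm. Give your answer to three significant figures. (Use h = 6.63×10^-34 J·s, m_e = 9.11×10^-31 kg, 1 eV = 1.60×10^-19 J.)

L = 3.48 nm

From E_n = n²h²/(8m_eL²), L = n·h/√(8m_eE_n).
E_5 = 0.778 eV = 1.245×10^-19 J, so L = 5·6.63×10^-34/√(8·9.11×10^-31·1.245×10^-19) = 3.48×10^-9 m = 3.48 nm.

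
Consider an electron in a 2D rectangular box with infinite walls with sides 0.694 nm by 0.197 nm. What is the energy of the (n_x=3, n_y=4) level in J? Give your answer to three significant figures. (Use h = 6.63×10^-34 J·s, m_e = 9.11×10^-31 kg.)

E = 2.60×10^-17 J

For a 2D rectangular well E = (h²/8m_e)·Σ n_i²/L_i² = (6.63×10^-34)²/(8·9.11×10^-31) · [3²/(0.694 nm)² + 4²/(0.197 nm)²].
Evaluating gives E = 2.60×10^-17 J.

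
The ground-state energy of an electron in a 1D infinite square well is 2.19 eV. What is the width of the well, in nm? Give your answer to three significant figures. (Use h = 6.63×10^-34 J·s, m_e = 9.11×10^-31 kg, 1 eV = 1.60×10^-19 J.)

From E_n = n²h²/(8m_eL²), L = n·h/√(8m_eE_n).
E_1 = 2.19 eV = 3.504×10^-19 J, so L = 1·6.63×10^-34/√(8·9.11×10^-31·3.504×10^-19) = 4.15×10^-10 m = 0.415 nm.

L = 0.415 nm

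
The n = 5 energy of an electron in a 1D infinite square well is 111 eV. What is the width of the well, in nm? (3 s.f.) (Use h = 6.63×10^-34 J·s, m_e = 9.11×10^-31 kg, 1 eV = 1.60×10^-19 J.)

L = 0.291 nm

From E_n = n²h²/(8m_eL²), L = n·h/√(8m_eE_n).
E_5 = 111 eV = 1.776×10^-17 J, so L = 5·6.63×10^-34/√(8·9.11×10^-31·1.776×10^-17) = 2.91×10^-10 m = 0.291 nm.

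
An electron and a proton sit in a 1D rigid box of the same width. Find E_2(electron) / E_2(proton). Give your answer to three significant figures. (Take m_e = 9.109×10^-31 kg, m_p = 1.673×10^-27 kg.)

1.84×10^3

E_n ∝ 1/m at fixed n and L, so the ratio is m_p/m_e = 1.673×10^-27/9.109×10^-31 = 1.84×10^3.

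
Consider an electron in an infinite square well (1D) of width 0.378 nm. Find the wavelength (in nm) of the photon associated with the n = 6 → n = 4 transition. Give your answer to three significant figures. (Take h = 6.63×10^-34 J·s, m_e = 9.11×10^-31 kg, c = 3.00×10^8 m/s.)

E_1 = h²/(8m_eL²) = 4.221×10^-19 J, so ΔE = (6² − 4²)E_1 = 8.442×10^-18 J.
λ = hc/ΔE = (6.63×10^-34·3.00×10^8)/8.442×10^-18 = 2.36×10^-8 m = 23.6 nm.

λ = 23.6 nm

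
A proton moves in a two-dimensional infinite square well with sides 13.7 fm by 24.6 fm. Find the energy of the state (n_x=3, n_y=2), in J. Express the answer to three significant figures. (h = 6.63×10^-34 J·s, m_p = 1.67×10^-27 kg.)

For a 2D rectangular well E = (h²/8m_p)·Σ n_i²/L_i² = (6.63×10^-34)²/(8·1.67×10^-27) · [3²/(13.7 fm)² + 2²/(24.6 fm)²].
Evaluating gives E = 1.80×10^-12 J.

E = 1.80×10^-12 J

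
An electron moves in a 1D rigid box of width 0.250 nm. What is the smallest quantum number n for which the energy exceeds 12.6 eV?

E_1 = h²/(8m_eL²) = 9.640×10^-19 J = 6.017 eV.
Need n² > 12.6/6.017 = 2.094, i.e. n > 1.447.
The smallest integer satisfying this is n = 2.

n = 2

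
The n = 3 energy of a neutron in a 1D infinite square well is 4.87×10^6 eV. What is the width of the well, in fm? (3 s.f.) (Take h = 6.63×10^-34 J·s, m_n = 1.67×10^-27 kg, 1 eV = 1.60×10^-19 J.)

From E_n = n²h²/(8m_nL²), L = n·h/√(8m_nE_n).
E_3 = 4.87×10^6 eV = 7.792×10^-13 J, so L = 3·6.63×10^-34/√(8·1.67×10^-27·7.792×10^-13) = 1.95×10^-14 m = 19.5 fm.

L = 19.5 fm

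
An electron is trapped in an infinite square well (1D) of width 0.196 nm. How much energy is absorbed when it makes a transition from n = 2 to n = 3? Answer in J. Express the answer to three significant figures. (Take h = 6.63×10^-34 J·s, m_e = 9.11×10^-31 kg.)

|ΔE| = 7.85×10^-18 J

E_1 = h²/(8m_eL²) = 1.570×10^-18 J.
|ΔE| = |2² − 3²|·E_1 = 5·1.570×10^-18 J = 7.85×10^-18 J.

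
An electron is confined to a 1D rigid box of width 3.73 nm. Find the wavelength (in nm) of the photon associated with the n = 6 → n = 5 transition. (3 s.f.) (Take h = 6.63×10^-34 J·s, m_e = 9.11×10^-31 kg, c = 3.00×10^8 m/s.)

E_1 = h²/(8m_eL²) = 4.335×10^-21 J, so ΔE = (6² − 5²)E_1 = 4.768×10^-20 J.
λ = hc/ΔE = (6.63×10^-34·3.00×10^8)/4.768×10^-20 = 4.17×10^-6 m = 4.17×10^3 nm.

λ = 4.17×10^3 nm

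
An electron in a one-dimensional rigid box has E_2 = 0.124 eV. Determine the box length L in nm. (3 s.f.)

From E_n = n²h²/(8m_eL²), L = n·h/√(8m_eE_n).
E_2 = 0.124 eV = 1.986×10^-20 J, so L = 2·6.626×10^-34/√(8·9.109×10^-31·1.986×10^-20) = 3.48×10^-9 m = 3.48 nm.

L = 3.48 nm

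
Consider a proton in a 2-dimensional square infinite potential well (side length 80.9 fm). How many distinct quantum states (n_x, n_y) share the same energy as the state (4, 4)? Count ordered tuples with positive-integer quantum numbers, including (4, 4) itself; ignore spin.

The level has n_x² + n_y² = 32. The ordered positive-integer solutions are (4, 4).
That gives 1 state.

degeneracy = 1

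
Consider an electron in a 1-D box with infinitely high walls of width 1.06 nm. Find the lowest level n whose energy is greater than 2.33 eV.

n = 3

E_1 = h²/(8m_eL²) = 5.362×10^-20 J = 0.3347 eV.
Need n² > 2.33/0.3347 = 6.961, i.e. n > 2.638.
The smallest integer satisfying this is n = 3.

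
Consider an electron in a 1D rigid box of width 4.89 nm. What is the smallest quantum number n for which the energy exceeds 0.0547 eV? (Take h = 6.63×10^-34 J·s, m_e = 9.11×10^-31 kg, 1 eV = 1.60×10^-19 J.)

E_1 = h²/(8m_eL²) = 2.522×10^-21 J = 0.01576 eV.
Need n² > 0.0547/0.01576 = 3.471, i.e. n > 1.863.
The smallest integer satisfying this is n = 2.

n = 2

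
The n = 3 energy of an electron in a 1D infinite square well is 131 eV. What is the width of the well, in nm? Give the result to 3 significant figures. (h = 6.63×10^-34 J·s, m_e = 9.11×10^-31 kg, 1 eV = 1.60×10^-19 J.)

L = 0.161 nm

From E_n = n²h²/(8m_eL²), L = n·h/√(8m_eE_n).
E_3 = 131 eV = 2.096×10^-17 J, so L = 3·6.63×10^-34/√(8·9.11×10^-31·2.096×10^-17) = 1.61×10^-10 m = 0.161 nm.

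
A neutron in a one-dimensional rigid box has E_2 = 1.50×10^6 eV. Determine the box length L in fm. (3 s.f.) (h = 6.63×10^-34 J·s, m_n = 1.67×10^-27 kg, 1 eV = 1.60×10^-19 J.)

From E_n = n²h²/(8m_nL²), L = n·h/√(8m_nE_n).
E_2 = 1.50×10^6 eV = 2.400×10^-13 J, so L = 2·6.63×10^-34/√(8·1.67×10^-27·2.400×10^-13) = 2.34×10^-14 m = 23.4 fm.

L = 23.4 fm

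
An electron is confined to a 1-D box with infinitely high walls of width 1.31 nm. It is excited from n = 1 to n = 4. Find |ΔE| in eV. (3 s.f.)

|ΔE| = 3.29 eV

E_1 = h²/(8m_eL²) = 3.511×10^-20 J.
|ΔE| = |1² − 4²|·E_1 = 15·3.511×10^-20 J = 5.267×10^-19 J = 3.29 eV.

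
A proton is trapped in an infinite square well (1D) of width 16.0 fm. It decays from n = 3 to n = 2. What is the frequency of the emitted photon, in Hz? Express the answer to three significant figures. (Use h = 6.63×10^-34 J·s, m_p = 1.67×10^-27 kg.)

f = 9.69×10^20 Hz

E_1 = h²/(8m_pL²) = 1.285×10^-13 J and ΔE = (3² − 2²)E_1 = 6.425×10^-13 J.
f = ΔE/h = 6.425×10^-13/6.63×10^-34 = 9.69×10^20 Hz.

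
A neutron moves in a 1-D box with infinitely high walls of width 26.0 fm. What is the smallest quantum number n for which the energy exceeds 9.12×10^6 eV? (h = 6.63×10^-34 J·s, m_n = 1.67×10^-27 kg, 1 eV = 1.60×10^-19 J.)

E_1 = h²/(8m_nL²) = 4.867×10^-14 J = 3.042×10^5 eV.
Need n² > 9.12×10^6/3.042×10^5 = 29.98, i.e. n > 5.475.
The smallest integer satisfying this is n = 6.

n = 6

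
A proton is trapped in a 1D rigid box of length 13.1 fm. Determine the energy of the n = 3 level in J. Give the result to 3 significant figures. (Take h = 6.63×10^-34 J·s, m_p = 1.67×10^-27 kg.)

For an infinite well E_n = n²h²/(8m_pL²), so E_1 = h²/(8m_pL²) = (6.63×10^-34)²/(8·1.67×10^-27·(1.31×10^-14 m)²) = 1.917×10^-13 J.
Then E_3 = 3²·E_1 = 9·1.917×10^-13 J = 1.73×10^-12 J.

E_3 = 1.73×10^-12 J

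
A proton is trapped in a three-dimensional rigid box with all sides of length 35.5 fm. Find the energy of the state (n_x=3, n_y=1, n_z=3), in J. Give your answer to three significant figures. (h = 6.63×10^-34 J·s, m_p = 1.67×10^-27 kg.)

For a 3D rectangular well E = (h²/8m_p)·Σ n_i²/L_i² = (6.63×10^-34)²/(8·1.67×10^-27) · [3²/(35.5 fm)² + 1²/(35.5 fm)² + 3²/(35.5 fm)²].
Evaluating gives E = 4.96×10^-13 J.

E = 4.96×10^-13 J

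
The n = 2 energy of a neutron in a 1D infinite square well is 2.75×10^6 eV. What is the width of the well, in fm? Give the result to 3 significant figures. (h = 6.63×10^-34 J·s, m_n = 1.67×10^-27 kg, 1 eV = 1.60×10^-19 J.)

L = 17.3 fm

From E_n = n²h²/(8m_nL²), L = n·h/√(8m_nE_n).
E_2 = 2.75×10^6 eV = 4.400×10^-13 J, so L = 2·6.63×10^-34/√(8·1.67×10^-27·4.400×10^-13) = 1.73×10^-14 m = 17.3 fm.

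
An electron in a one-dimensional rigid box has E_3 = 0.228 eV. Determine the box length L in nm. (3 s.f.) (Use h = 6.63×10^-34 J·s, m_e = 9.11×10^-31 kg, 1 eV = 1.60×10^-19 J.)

From E_n = n²h²/(8m_eL²), L = n·h/√(8m_eE_n).
E_3 = 0.228 eV = 3.648×10^-20 J, so L = 3·6.63×10^-34/√(8·9.11×10^-31·3.648×10^-20) = 3.86×10^-9 m = 3.86 nm.

L = 3.86 nm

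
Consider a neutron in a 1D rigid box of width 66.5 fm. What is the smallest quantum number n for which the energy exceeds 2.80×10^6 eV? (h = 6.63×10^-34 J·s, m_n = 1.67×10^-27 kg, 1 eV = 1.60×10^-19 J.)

E_1 = h²/(8m_nL²) = 7.440×10^-15 J = 4.650×10^4 eV.
Need n² > 2.80×10^6/4.650×10^4 = 60.22, i.e. n > 7.760.
The smallest integer satisfying this is n = 8.

n = 8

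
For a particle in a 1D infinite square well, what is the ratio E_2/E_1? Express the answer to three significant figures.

E_n ∝ n², so E_2/E_1 = 2²/1² = 4/1 = 4.00.

4.00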